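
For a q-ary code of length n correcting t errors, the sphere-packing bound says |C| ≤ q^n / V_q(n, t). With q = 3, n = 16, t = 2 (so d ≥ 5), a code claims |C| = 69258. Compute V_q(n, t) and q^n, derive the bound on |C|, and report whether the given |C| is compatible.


V_q(n, t) = 513, q^n = 43046721, Hamming bound = 83911, |C| = 69258 ≤ bound (satisfied).

Step 1: Compute V_q(n, t) = Σ_{j=0}^2 C(n, j) (q−1)^j.
  j = 0: C(16,0)·(2)^0 = 1·1 = 1.
  j = 1: C(16,1)·(2)^1 = 16·2 = 32.
  j = 2: C(16,2)·(2)^2 = 120·4 = 480.
  V_q(n, t) = 1 + 32 + 480 = 513.
Step 2: q^n = 3^16 = 43046721.
Step 3: Hamming bound ⌊q^n / V_q(n,t)⌋ = ⌊43046721/513⌋ = 83911.
Step 4: Compare |C| = 69258 to 83911: satisfied.
The claimed |C| lies below the Hamming bound.


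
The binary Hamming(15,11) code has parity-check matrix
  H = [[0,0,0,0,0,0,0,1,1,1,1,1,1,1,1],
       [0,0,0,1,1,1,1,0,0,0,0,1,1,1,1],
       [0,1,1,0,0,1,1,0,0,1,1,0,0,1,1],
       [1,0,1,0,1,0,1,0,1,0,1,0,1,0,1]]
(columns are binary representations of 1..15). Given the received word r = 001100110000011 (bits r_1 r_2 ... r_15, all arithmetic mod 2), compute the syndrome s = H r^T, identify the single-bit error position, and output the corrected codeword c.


s = (1, 0, 0, 1)^T, error position = 9, corrected codeword c = 001100111000011

Compute s = H r^T mod 2 one row at a time:
  s_1 = 1 + 0 + 0 + 0 + 0 + 0 + 1 + 1 = 3 ≡ 1 (mod 2).
  s_2 = 1 + 0 + 0 + 1 + 0 + 0 + 1 + 1 = 4 ≡ 0 (mod 2).
  s_3 = 0 + 1 + 0 + 1 + 0 + 0 + 1 + 1 = 4 ≡ 0 (mod 2).
  s_4 = 0 + 1 + 0 + 1 + 0 + 0 + 0 + 1 = 3 ≡ 1 (mod 2).
s = (1, 0, 0, 1)^T — this equals column 9 of H (binary 1001), so error is at position 9.
Correct: flip bit 9 of r = 001100110000011 to get c = 001100111000011.


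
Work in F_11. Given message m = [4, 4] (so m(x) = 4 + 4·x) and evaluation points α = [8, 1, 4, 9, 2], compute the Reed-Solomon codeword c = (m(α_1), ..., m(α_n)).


c = [3, 8, 9, 7, 1]

Message polynomial: m(x) = 4 + 4·x (mod 11).
For each evaluation point α_i, compute m(α_i) mod 11:
  α_1 = 8: Horner steps 4 → 3, so m(8) = 3.
  α_2 = 1: Horner steps 4 → 8, so m(1) = 8.
  α_3 = 4: Horner steps 4 → 9, so m(4) = 9.
  α_4 = 9: Horner steps 4 → 7, so m(9) = 7.
  α_5 = 2: Horner steps 4 → 1, so m(2) = 1.
Codeword c = [3, 8, 9, 7, 1] ∈ F_11^5.


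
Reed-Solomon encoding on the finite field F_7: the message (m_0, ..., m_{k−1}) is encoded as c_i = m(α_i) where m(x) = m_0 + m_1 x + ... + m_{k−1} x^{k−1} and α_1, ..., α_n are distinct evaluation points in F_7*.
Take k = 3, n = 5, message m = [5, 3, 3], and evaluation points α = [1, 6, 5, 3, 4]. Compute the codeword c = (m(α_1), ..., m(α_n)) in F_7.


c = [4, 5, 4, 6, 2]

Message polynomial: m(x) = 5 + 3·x + 3·x^2 (mod 7).
For each evaluation point α_i, compute m(α_i) mod 7:
  α_1 = 1: Horner steps 3 → 6 → 4, so m(1) = 4.
  α_2 = 6: Horner steps 3 → 0 → 5, so m(6) = 5.
  α_3 = 5: Horner steps 3 → 4 → 4, so m(5) = 4.
  α_4 = 3: Horner steps 3 → 5 → 6, so m(3) = 6.
  α_5 = 4: Horner steps 3 → 1 → 2, so m(4) = 2.
Codeword c = [4, 5, 4, 6, 2] ∈ F_7^5.


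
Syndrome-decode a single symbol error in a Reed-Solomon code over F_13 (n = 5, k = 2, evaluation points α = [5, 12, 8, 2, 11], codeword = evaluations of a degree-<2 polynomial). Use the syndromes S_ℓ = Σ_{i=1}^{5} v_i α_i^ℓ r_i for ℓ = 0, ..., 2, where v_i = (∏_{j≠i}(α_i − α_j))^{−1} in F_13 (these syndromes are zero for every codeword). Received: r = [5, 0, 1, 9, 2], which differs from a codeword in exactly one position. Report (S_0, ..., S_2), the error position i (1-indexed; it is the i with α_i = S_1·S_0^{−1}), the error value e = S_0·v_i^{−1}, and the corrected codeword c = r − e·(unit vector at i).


S = (10, 6, 1), error at position 5, error magnitude e = 5, c = [5, 0, 1, 9, 10].

Step 1: column multipliers v_i = (∏_{j≠i}(α_i − α_j))^{−1} mod 13.
  i = 1 (α = 5): (5−12)(5−8)(5−2)(5−11) = (−7)·(−3)·3·(−6) = −378 ≡ 12, so v_1 = 12^{−1} = 12 (mod 13).
  i = 2 (α = 12): (12−5)(12−8)(12−2)(12−11) = 7·4·10·1 = 280 ≡ 7, so v_2 = 7^{−1} = 2 (mod 13).
  i = 3 (α = 8): (8−5)(8−12)(8−2)(8−11) = 3·(−4)·6·(−3) = 216 ≡ 8, so v_3 = 8^{−1} = 5 (mod 13).
  i = 4 (α = 2): (2−5)(2−12)(2−8)(2−11) = (−3)·(−10)·(−6)·(−9) = 1620 ≡ 8, so v_4 = 8^{−1} = 5 (mod 13).
  i = 5 (α = 11): (11−5)(11−12)(11−8)(11−2) = 6·(−1)·3·9 = −162 ≡ 7, so v_5 = 7^{−1} = 2 (mod 13).
  v = [12, 2, 5, 5, 2].
Step 2: syndromes of r = [5, 0, 1, 9, 2] (all sums mod 13).
  S_0 = Σ v_i r_i = 12·5 + 2·0 + 5·1 + 5·9 + 2·2 = 114 ≡ 10.
  S_1 = Σ v_i α_i r_i = 12·5·5 + 2·12·0 + 5·8·1 + 5·2·9 + 2·11·2 = 474 ≡ 6.
  α_i^2 mod 13 = [12, 1, 12, 4, 4].
  S_2 = Σ v_i α_i^2 r_i = 12·12·5 + 2·1·0 + 5·12·1 + 5·4·9 + 2·4·2 = 976 ≡ 1.
  S = (10, 6, 1) ≠ 0, so r is not a codeword (an error is present).
Step 3: locate the error. For a single error e at position i, S_ℓ = v_i·e·α_i^ℓ, so α_err = S_1/S_0.
  S_0^{−1} = 10^{−1} = 4 (mod 13), so α_err = 6·4 = 24 ≡ 11 = α_5. Error position i = 5.
  Consistency check: S_2/S_1 = 1·11 = 11 ≡ 11 = α_err ✓ (single-error assumption holds).
Step 4: error magnitude e = S_0/v_5 = S_0·∏_{j≠5}(α_5 − α_j) = 10·7 = 70 ≡ 5 (mod 13).
Step 5: correct position 5: c_5 = r_5 − e = 2 − 5 ≡ 10 (mod 13). Hence c = [5, 0, 1, 9, 10].
  Check: interpolating c through the α_i gives m(x) = 3 + 3·x (degree < 2) with m(α_i) = c_i for every i, so c is indeed a codeword.


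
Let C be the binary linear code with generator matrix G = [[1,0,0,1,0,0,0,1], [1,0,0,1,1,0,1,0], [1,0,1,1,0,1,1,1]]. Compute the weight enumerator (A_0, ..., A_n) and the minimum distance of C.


Weight distribution: A_0 = 1, A_3 = 3, A_4 = 2, A_5 = 1, A_6 = 1. Minimum distance d = 3.

Enumerate all 2^3 = 8 messages m ∈ F_2^3.
For each, compute codeword c = mG in F_2^8, then tally its weight.
  m = 000 → c = 00000000, weight = 0.
  m = 100 → c = 10010001, weight = 3.
  m = 010 → c = 10011010, weight = 4.
  m = 110 → c = 00001011, weight = 3.
  m = 001 → c = 10110111, weight = 6.
  m = 101 → c = 00100110, weight = 3.
  m = 011 → c = 00101101, weight = 4.
  m = 111 → c = 10111100, weight = 5.
Tally weights:
  weight 0: 1 codewords.
  weight 3: 3 codewords.
  weight 4: 2 codewords.
  weight 5: 1 codewords.
  weight 6: 1 codewords.
Minimum distance d = smallest w > 0 with A_w > 0 = 3.
Sanity: Σ A_w = 8 = 2^3 = 8 ✓.


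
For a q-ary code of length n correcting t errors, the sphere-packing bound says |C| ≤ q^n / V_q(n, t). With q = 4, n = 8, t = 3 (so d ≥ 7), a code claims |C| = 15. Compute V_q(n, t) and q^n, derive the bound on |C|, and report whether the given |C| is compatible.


V_q(n, t) = 1789, q^n = 65536, Hamming bound = 36, |C| = 15 ≤ bound (satisfied).

Step 1: Compute V_q(n, t) = Σ_{j=0}^3 C(n, j) (q−1)^j.
  j = 0: C(8,0)·(3)^0 = 1·1 = 1.
  j = 1: C(8,1)·(3)^1 = 8·3 = 24.
  j = 2: C(8,2)·(3)^2 = 28·9 = 252.
  j = 3: C(8,3)·(3)^3 = 56·27 = 1512.
  V_q(n, t) = 1 + 24 + 252 + 1512 = 1789.
Step 2: q^n = 4^8 = 65536.
Step 3: Hamming bound ⌊q^n / V_q(n,t)⌋ = ⌊65536/1789⌋ = 36.
Step 4: Compare |C| = 15 to 36: satisfied.
The claimed |C| lies below the Hamming bound.


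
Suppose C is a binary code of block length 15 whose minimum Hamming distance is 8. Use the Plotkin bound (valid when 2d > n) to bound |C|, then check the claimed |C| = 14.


Plotkin bound M ≤ 16; given |C| = 14 ≤ bound (satisfied).

Check applicability: 2d = 16, n = 15.
2d − n = 1 > 0, so Plotkin applies.
Compute d/(2d−n) = 8/1 ≈ 8.0000.
⌊d/(2d−n)⌋ = 8.
Plotkin bound: M ≤ 2·8 = 16.
Given |C| = 14, check: satisfied.
This |C| is below the Plotkin bound.


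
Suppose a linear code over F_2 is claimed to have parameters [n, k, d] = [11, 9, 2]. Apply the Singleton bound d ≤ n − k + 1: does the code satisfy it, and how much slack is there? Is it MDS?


Singleton RHS = n − k + 1 = 3, slack = 1, bound satisfied, not MDS.

Singleton bound: d ≤ n − k + 1.
Here n = 11, k = 9, so n − k + 1 = 3.
Given d = 2, check d ≤ 3: YES.
Slack = (n − k + 1) − d = 1.
The code is NOT MDS (slack = 1 > 0).
Description: the claimed parameters are [11, 9, 2]_2; such a code would be non-MDS.


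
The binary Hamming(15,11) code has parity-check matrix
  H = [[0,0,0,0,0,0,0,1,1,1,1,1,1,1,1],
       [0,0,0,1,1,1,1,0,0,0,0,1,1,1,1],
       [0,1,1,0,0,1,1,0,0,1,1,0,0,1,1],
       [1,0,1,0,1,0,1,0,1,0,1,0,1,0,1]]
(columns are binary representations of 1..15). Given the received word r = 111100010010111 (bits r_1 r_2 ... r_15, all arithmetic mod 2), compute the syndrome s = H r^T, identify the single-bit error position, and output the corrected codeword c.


s = (1, 0, 1, 1)^T, error position = 11, corrected codeword c = 111100010000111

Compute s = H r^T mod 2 one row at a time:
  s_1 = 1 + 0 + 0 + 1 + 0 + 1 + 1 + 1 = 5 ≡ 1 (mod 2).
  s_2 = 1 + 0 + 0 + 0 + 0 + 1 + 1 + 1 = 4 ≡ 0 (mod 2).
  s_3 = 1 + 1 + 0 + 0 + 0 + 1 + 1 + 1 = 5 ≡ 1 (mod 2).
  s_4 = 1 + 1 + 0 + 0 + 0 + 1 + 1 + 1 = 5 ≡ 1 (mod 2).
s = (1, 0, 1, 1)^T — this equals column 11 of H (binary 1011), so error is at position 11.
Correct: flip bit 11 of r = 111100010010111 to get c = 111100010000111.


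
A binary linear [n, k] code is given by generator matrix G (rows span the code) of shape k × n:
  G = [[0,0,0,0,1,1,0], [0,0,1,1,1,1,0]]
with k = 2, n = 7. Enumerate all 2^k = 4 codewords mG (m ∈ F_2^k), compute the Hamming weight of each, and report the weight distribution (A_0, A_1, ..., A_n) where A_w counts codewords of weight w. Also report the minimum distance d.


Weight distribution: A_0 = 1, A_2 = 2, A_4 = 1. Minimum distance d = 2.

Enumerate all 2^2 = 4 messages m ∈ F_2^2.
For each, compute codeword c = mG in F_2^7, then tally its weight.
  m = 00 → c = 0000000, weight = 0.
  m = 10 → c = 0000110, weight = 2.
  m = 01 → c = 0011110, weight = 4.
  m = 11 → c = 0011000, weight = 2.
Tally weights:
  weight 0: 1 codewords.
  weight 2: 2 codewords.
  weight 4: 1 codewords.
Minimum distance d = smallest w > 0 with A_w > 0 = 2.
Sanity: Σ A_w = 4 = 2^2 = 4 ✓.


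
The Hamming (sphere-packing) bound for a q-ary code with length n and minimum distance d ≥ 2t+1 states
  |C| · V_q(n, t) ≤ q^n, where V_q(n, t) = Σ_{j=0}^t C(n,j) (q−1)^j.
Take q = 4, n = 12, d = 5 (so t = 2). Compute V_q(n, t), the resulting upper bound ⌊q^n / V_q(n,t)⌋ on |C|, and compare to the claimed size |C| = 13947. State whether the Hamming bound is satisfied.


V_q(n, t) = 631, q^n = 16777216, Hamming bound = 26588, |C| = 13947 ≤ bound (satisfied).

Step 1: Compute V_q(n, t) = Σ_{j=0}^2 C(n, j) (q−1)^j.
  j = 0: C(12,0)·(3)^0 = 1·1 = 1.
  j = 1: C(12,1)·(3)^1 = 12·3 = 36.
  j = 2: C(12,2)·(3)^2 = 66·9 = 594.
  V_q(n, t) = 1 + 36 + 594 = 631.
Step 2: q^n = 4^12 = 16777216.
Step 3: Hamming bound ⌊q^n / V_q(n,t)⌋ = ⌊16777216/631⌋ = 26588.
Step 4: Compare |C| = 13947 to 26588: satisfied.
The claimed |C| lies below the Hamming bound.


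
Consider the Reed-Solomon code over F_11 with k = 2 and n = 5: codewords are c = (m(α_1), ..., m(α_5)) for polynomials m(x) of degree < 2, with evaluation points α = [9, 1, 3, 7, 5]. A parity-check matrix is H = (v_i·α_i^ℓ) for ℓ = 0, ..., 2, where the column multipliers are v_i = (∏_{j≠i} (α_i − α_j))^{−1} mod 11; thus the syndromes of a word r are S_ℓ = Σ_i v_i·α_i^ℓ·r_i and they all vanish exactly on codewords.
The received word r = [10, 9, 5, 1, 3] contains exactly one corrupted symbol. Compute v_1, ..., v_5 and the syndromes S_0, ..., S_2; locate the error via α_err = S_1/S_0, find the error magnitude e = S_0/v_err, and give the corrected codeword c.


S = (9, 9, 9), error at position 2, error magnitude e = 2, c = [10, 7, 5, 1, 3].

Step 1: column multipliers v_i = (∏_{j≠i}(α_i − α_j))^{−1} mod 11.
  i = 1 (α = 9): (9−1)(9−3)(9−7)(9−5) = 8·6·2·4 = 384 ≡ 10, so v_1 = 10^{−1} = 10 (mod 11).
  i = 2 (α = 1): (1−9)(1−3)(1−7)(1−5) = (−8)·(−2)·(−6)·(−4) = 384 ≡ 10, so v_2 = 10^{−1} = 10 (mod 11).
  i = 3 (α = 3): (3−9)(3−1)(3−7)(3−5) = (−6)·2·(−4)·(−2) = −96 ≡ 3, so v_3 = 3^{−1} = 4 (mod 11).
  i = 4 (α = 7): (7−9)(7−1)(7−3)(7−5) = (−2)·6·4·2 = −96 ≡ 3, so v_4 = 3^{−1} = 4 (mod 11).
  i = 5 (α = 5): (5−9)(5−1)(5−3)(5−7) = (−4)·4·2·(−2) = 64 ≡ 9, so v_5 = 9^{−1} = 5 (mod 11).
  v = [10, 10, 4, 4, 5].
Step 2: syndromes of r = [10, 9, 5, 1, 3] (all sums mod 11).
  S_0 = Σ v_i r_i = 10·10 + 10·9 + 4·5 + 4·1 + 5·3 = 229 ≡ 9.
  S_1 = Σ v_i α_i r_i = 10·9·10 + 10·1·9 + 4·3·5 + 4·7·1 + 5·5·3 = 1153 ≡ 9.
  α_i^2 mod 11 = [4, 1, 9, 5, 3].
  S_2 = Σ v_i α_i^2 r_i = 10·4·10 + 10·1·9 + 4·9·5 + 4·5·1 + 5·3·3 = 735 ≡ 9.
  S = (9, 9, 9) ≠ 0, so r is not a codeword (an error is present).
Step 3: locate the error. For a single error e at position i, S_ℓ = v_i·e·α_i^ℓ, so α_err = S_1/S_0.
  S_0^{−1} = 9^{−1} = 5 (mod 11), so α_err = 9·5 = 45 ≡ 1 = α_2. Error position i = 2.
  Consistency check: S_2/S_1 = 9·5 = 45 ≡ 1 = α_err ✓ (single-error assumption holds).
Step 4: error magnitude e = S_0/v_2 = S_0·∏_{j≠2}(α_2 − α_j) = 9·10 = 90 ≡ 2 (mod 11).
Step 5: correct position 2: c_2 = r_2 − e = 9 − 2 ≡ 7 (mod 11). Hence c = [10, 7, 5, 1, 3].
  Check: interpolating c through the α_i gives m(x) = 8 + 10·x (degree < 2) with m(α_i) = c_i for every i, so c is indeed a codeword.


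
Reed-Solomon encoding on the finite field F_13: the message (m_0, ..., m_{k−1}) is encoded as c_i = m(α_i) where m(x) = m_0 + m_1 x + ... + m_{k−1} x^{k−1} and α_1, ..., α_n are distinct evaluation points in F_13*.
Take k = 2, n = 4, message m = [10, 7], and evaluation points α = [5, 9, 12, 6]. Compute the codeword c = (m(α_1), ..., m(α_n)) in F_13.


c = [6, 8, 3, 0]

Message polynomial: m(x) = 10 + 7·x (mod 13).
For each evaluation point α_i, compute m(α_i) mod 13:
  α_1 = 5: Horner steps 7 → 6, so m(5) = 6.
  α_2 = 9: Horner steps 7 → 8, so m(9) = 8.
  α_3 = 12: Horner steps 7 → 3, so m(12) = 3.
  α_4 = 6: Horner steps 7 → 0, so m(6) = 0.
Codeword c = [6, 8, 3, 0] ∈ F_13^4.


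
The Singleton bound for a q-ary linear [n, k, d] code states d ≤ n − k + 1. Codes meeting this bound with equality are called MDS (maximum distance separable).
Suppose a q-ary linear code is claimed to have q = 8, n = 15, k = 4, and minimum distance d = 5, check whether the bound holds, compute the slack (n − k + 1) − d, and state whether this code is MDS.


Singleton RHS = n − k + 1 = 12, slack = 7, bound satisfied, not MDS.

Singleton bound: d ≤ n − k + 1.
Here n = 15, k = 4, so n − k + 1 = 12.
Given d = 5, check d ≤ 12: YES.
Slack = (n − k + 1) − d = 7.
The code is NOT MDS (slack = 7 > 0).
Description: the claimed parameters are [15, 4, 5]_8; such a code would be non-MDS.


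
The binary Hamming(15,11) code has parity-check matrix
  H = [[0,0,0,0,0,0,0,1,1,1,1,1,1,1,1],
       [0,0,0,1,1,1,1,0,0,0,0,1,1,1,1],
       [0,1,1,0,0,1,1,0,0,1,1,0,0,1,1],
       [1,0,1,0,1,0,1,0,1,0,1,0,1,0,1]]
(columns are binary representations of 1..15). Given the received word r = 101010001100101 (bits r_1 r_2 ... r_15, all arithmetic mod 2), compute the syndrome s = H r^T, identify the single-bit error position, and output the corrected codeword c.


s = (0, 1, 1, 0)^T, error position = 6, corrected codeword c = 101011001100101

Compute s = H r^T mod 2 one row at a time:
  s_1 = 0 + 1 + 1 + 0 + 0 + 1 + 0 + 1 = 4 ≡ 0 (mod 2).
  s_2 = 0 + 1 + 0 + 0 + 0 + 1 + 0 + 1 = 3 ≡ 1 (mod 2).
  s_3 = 0 + 1 + 0 + 0 + 1 + 0 + 0 + 1 = 3 ≡ 1 (mod 2).
  s_4 = 1 + 1 + 1 + 0 + 1 + 0 + 1 + 1 = 6 ≡ 0 (mod 2).
s = (0, 1, 1, 0)^T — this equals column 6 of H (binary 0110), so error is at position 6.
Correct: flip bit 6 of r = 101010001100101 to get c = 101011001100101.


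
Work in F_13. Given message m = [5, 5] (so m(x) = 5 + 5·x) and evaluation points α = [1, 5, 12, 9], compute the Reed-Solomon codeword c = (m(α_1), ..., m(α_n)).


c = [10, 4, 0, 11]

Message polynomial: m(x) = 5 + 5·x (mod 13).
For each evaluation point α_i, compute m(α_i) mod 13:
  α_1 = 1: Horner steps 5 → 10, so m(1) = 10.
  α_2 = 5: Horner steps 5 → 4, so m(5) = 4.
  α_3 = 12: Horner steps 5 → 0, so m(12) = 0.
  α_4 = 9: Horner steps 5 → 11, so m(9) = 11.
Codeword c = [10, 4, 0, 11] ∈ F_13^4.


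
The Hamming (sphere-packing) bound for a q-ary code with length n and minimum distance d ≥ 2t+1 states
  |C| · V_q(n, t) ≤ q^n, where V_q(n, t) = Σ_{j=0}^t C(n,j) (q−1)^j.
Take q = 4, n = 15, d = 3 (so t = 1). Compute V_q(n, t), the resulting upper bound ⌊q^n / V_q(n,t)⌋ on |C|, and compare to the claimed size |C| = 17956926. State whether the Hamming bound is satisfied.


V_q(n, t) = 46, q^n = 1073741824, Hamming bound = 23342213, |C| = 17956926 ≤ bound (satisfied).

Step 1: Compute V_q(n, t) = Σ_{j=0}^1 C(n, j) (q−1)^j.
  j = 0: C(15,0)·(3)^0 = 1·1 = 1.
  j = 1: C(15,1)·(3)^1 = 15·3 = 45.
  V_q(n, t) = 1 + 45 = 46.
Step 2: q^n = 4^15 = 1073741824.
Step 3: Hamming bound ⌊q^n / V_q(n,t)⌋ = ⌊1073741824/46⌋ = 23342213.
Step 4: Compare |C| = 17956926 to 23342213: satisfied.
The claimed |C| lies below the Hamming bound.


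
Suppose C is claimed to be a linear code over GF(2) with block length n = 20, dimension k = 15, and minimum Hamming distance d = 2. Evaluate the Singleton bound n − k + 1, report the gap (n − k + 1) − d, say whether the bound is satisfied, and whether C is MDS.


Singleton RHS = n − k + 1 = 6, slack = 4, bound satisfied, not MDS.

Singleton bound: d ≤ n − k + 1.
Here n = 20, k = 15, so n − k + 1 = 6.
Given d = 2, check d ≤ 6: YES.
Slack = (n − k + 1) − d = 4.
The code is NOT MDS (slack = 4 > 0).
Description: the claimed parameters are [20, 15, 2]_2; such a code would be non-MDS.


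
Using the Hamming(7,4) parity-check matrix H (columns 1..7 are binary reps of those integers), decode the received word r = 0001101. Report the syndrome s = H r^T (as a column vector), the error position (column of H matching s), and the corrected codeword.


s = (1, 1, 0)^T, error position = 6, corrected codeword c = 0001111

Compute s = H r^T mod 2 one row at a time:
  s_1 = 1 + 1 + 0 + 1 = 3 ≡ 1 (mod 2).
  s_2 = 0 + 0 + 0 + 1 = 1 ≡ 1 (mod 2).
  s_3 = 0 + 0 + 1 + 1 = 2 ≡ 0 (mod 2).
s = (1, 1, 0)^T — this equals column 6 of H (binary 110), so error is at position 6.
Correct: flip bit 6 of r = 0001101 to get c = 0001111.


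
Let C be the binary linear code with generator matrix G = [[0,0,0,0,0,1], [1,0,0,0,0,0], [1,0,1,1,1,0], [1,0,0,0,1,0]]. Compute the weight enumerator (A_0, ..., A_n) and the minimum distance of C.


Weight distribution: A_0 = 1, A_1 = 3, A_2 = 4, A_3 = 4, A_4 = 3, A_5 = 1. Minimum distance d = 1.

Enumerate all 2^4 = 16 messages m ∈ F_2^4.
For each, compute codeword c = mG in F_2^6, then tally its weight.
  m = 0000 → c = 000000, weight = 0.
  m = 1000 → c = 000001, weight = 1.
  m = 0100 → c = 100000, weight = 1.
  m = 1100 → c = 100001, weight = 2.
  m = 0010 → c = 101110, weight = 4.
  m = 1010 → c = 101111, weight = 5.
  m = 0110 → c = 001110, weight = 3.
  m = 1110 → c = 001111, weight = 4.
  m = 0001 → c = 100010, weight = 2.
  m = 1001 → c = 100011, weight = 3.
  m = 0101 → c = 000010, weight = 1.
  m = 1101 → c = 000011, weight = 2.
  m = 0011 → c = 001100, weight = 2.
  m = 1011 → c = 001101, weight = 3.
  m = 0111 → c = 101100, weight = 3.
  m = 1111 → c = 101101, weight = 4.
Tally weights:
  weight 0: 1 codewords.
  weight 1: 3 codewords.
  weight 2: 4 codewords.
  weight 3: 4 codewords.
  weight 4: 3 codewords.
  weight 5: 1 codewords.
Minimum distance d = smallest w > 0 with A_w > 0 = 1.
Sanity: Σ A_w = 16 = 2^4 = 16 ✓.


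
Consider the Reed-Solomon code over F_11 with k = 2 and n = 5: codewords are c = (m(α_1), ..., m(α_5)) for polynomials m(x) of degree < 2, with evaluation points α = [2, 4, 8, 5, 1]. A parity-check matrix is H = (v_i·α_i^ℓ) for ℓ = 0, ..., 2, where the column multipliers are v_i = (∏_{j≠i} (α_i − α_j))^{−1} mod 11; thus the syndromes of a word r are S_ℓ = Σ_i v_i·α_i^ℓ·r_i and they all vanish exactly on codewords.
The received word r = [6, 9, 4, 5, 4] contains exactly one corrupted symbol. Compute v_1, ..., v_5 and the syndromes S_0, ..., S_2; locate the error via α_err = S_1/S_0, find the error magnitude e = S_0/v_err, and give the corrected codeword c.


S = (7, 7, 7), error at position 5, error magnitude e = 5, c = [6, 9, 4, 5, 10].

Step 1: column multipliers v_i = (∏_{j≠i}(α_i − α_j))^{−1} mod 11.
  i = 1 (α = 2): (2−4)(2−8)(2−5)(2−1) = (−2)·(−6)·(−3)·1 = −36 ≡ 8, so v_1 = 8^{−1} = 7 (mod 11).
  i = 2 (α = 4): (4−2)(4−8)(4−5)(4−1) = 2·(−4)·(−1)·3 = 24 ≡ 2, so v_2 = 2^{−1} = 6 (mod 11).
  i = 3 (α = 8): (8−2)(8−4)(8−5)(8−1) = 6·4·3·7 = 504 ≡ 9, so v_3 = 9^{−1} = 5 (mod 11).
  i = 4 (α = 5): (5−2)(5−4)(5−8)(5−1) = 3·1·(−3)·4 = −36 ≡ 8, so v_4 = 8^{−1} = 7 (mod 11).
  i = 5 (α = 1): (1−2)(1−4)(1−8)(1−5) = (−1)·(−3)·(−7)·(−4) = 84 ≡ 7, so v_5 = 7^{−1} = 8 (mod 11).
  v = [7, 6, 5, 7, 8].
Step 2: syndromes of r = [6, 9, 4, 5, 4] (all sums mod 11).
  S_0 = Σ v_i r_i = 7·6 + 6·9 + 5·4 + 7·5 + 8·4 = 183 ≡ 7.
  S_1 = Σ v_i α_i r_i = 7·2·6 + 6·4·9 + 5·8·4 + 7·5·5 + 8·1·4 = 667 ≡ 7.
  α_i^2 mod 11 = [4, 5, 9, 3, 1].
  S_2 = Σ v_i α_i^2 r_i = 7·4·6 + 6·5·9 + 5·9·4 + 7·3·5 + 8·1·4 = 755 ≡ 7.
  S = (7, 7, 7) ≠ 0, so r is not a codeword (an error is present).
Step 3: locate the error. For a single error e at position i, S_ℓ = v_i·e·α_i^ℓ, so α_err = S_1/S_0.
  S_0^{−1} = 7^{−1} = 8 (mod 11), so α_err = 7·8 = 56 ≡ 1 = α_5. Error position i = 5.
  Consistency check: S_2/S_1 = 7·8 = 56 ≡ 1 = α_err ✓ (single-error assumption holds).
Step 4: error magnitude e = S_0/v_5 = S_0·∏_{j≠5}(α_5 − α_j) = 7·7 = 49 ≡ 5 (mod 11).
Step 5: correct position 5: c_5 = r_5 − e = 4 − 5 ≡ 10 (mod 11). Hence c = [6, 9, 4, 5, 10].
  Check: interpolating c through the α_i gives m(x) = 3 + 7·x (degree < 2) with m(α_i) = c_i for every i, so c is indeed a codeword.


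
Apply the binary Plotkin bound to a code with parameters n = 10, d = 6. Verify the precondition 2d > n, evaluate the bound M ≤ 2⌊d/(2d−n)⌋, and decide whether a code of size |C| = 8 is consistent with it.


Plotkin bound M ≤ 6; given |C| = 8 > bound (violated).

Check applicability: 2d = 12, n = 10.
2d − n = 2 > 0, so Plotkin applies.
Compute d/(2d−n) = 6/2 ≈ 3.0000.
⌊d/(2d−n)⌋ = 3.
Plotkin bound: M ≤ 2·3 = 6.
Given |C| = 8, check: VIOLATED.
This |C| is above the Plotkin bound, so no binary code with n = 10, d = 6 and 8 codewords exists.


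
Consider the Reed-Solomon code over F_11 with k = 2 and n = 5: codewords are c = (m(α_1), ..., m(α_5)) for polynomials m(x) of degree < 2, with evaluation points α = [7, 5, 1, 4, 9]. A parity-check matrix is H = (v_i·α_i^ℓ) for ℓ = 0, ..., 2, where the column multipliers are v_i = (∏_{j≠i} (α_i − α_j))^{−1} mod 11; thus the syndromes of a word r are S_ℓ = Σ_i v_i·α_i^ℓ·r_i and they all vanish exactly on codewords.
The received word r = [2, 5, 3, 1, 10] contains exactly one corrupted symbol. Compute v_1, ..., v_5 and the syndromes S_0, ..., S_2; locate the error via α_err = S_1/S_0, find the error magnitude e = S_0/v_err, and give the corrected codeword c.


S = (9, 9, 9), error at position 3, error magnitude e = 3, c = [2, 5, 0, 1, 10].

Step 1: column multipliers v_i = (∏_{j≠i}(α_i − α_j))^{−1} mod 11.
  i = 1 (α = 7): (7−5)(7−1)(7−4)(7−9) = 2·6·3·(−2) = −72 ≡ 5, so v_1 = 5^{−1} = 9 (mod 11).
  i = 2 (α = 5): (5−7)(5−1)(5−4)(5−9) = (−2)·4·1·(−4) = 32 ≡ 10, so v_2 = 10^{−1} = 10 (mod 11).
  i = 3 (α = 1): (1−7)(1−5)(1−4)(1−9) = (−6)·(−4)·(−3)·(−8) = 576 ≡ 4, so v_3 = 4^{−1} = 3 (mod 11).
  i = 4 (α = 4): (4−7)(4−5)(4−1)(4−9) = (−3)·(−1)·3·(−5) = −45 ≡ 10, so v_4 = 10^{−1} = 10 (mod 11).
  i = 5 (α = 9): (9−7)(9−5)(9−1)(9−4) = 2·4·8·5 = 320 ≡ 1, so v_5 = 1^{−1} = 1 (mod 11).
  v = [9, 10, 3, 10, 1].
Step 2: syndromes of r = [2, 5, 3, 1, 10] (all sums mod 11).
  S_0 = Σ v_i r_i = 9·2 + 10·5 + 3·3 + 10·1 + 1·10 = 97 ≡ 9.
  S_1 = Σ v_i α_i r_i = 9·7·2 + 10·5·5 + 3·1·3 + 10·4·1 + 1·9·10 = 515 ≡ 9.
  α_i^2 mod 11 = [5, 3, 1, 5, 4].
  S_2 = Σ v_i α_i^2 r_i = 9·5·2 + 10·3·5 + 3·1·3 + 10·5·1 + 1·4·10 = 339 ≡ 9.
  S = (9, 9, 9) ≠ 0, so r is not a codeword (an error is present).
Step 3: locate the error. For a single error e at position i, S_ℓ = v_i·e·α_i^ℓ, so α_err = S_1/S_0.
  S_0^{−1} = 9^{−1} = 5 (mod 11), so α_err = 9·5 = 45 ≡ 1 = α_3. Error position i = 3.
  Consistency check: S_2/S_1 = 9·5 = 45 ≡ 1 = α_err ✓ (single-error assumption holds).
Step 4: error magnitude e = S_0/v_3 = S_0·∏_{j≠3}(α_3 − α_j) = 9·4 = 36 ≡ 3 (mod 11).
Step 5: correct position 3: c_3 = r_3 − e = 3 − 3 ≡ 0 (mod 11). Hence c = [2, 5, 0, 1, 10].
  Check: interpolating c through the α_i gives m(x) = 7 + 4·x (degree < 2) with m(α_i) = c_i for every i, so c is indeed a codeword.


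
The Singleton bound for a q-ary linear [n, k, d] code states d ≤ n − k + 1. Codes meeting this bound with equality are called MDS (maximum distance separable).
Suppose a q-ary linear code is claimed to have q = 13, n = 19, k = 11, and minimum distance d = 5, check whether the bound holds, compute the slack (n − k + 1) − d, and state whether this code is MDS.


Singleton RHS = n − k + 1 = 9, slack = 4, bound satisfied, not MDS.

Singleton bound: d ≤ n − k + 1.
Here n = 19, k = 11, so n − k + 1 = 9.
Given d = 5, check d ≤ 9: YES.
Slack = (n − k + 1) − d = 4.
The code is NOT MDS (slack = 4 > 0).
Description: the claimed parameters are [19, 11, 5]_13; such a code would be non-MDS.


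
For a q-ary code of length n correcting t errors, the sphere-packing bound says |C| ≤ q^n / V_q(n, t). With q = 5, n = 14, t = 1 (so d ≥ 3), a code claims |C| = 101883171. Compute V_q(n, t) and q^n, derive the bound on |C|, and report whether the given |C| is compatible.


V_q(n, t) = 57, q^n = 6103515625, Hamming bound = 107079221, |C| = 101883171 ≤ bound (satisfied).

Step 1: Compute V_q(n, t) = Σ_{j=0}^1 C(n, j) (q−1)^j.
  j = 0: C(14,0)·(4)^0 = 1·1 = 1.
  j = 1: C(14,1)·(4)^1 = 14·4 = 56.
  V_q(n, t) = 1 + 56 = 57.
Step 2: q^n = 5^14 = 6103515625.
Step 3: Hamming bound ⌊q^n / V_q(n,t)⌋ = ⌊6103515625/57⌋ = 107079221.
Step 4: Compare |C| = 101883171 to 107079221: satisfied.
The claimed |C| lies below the Hamming bound.


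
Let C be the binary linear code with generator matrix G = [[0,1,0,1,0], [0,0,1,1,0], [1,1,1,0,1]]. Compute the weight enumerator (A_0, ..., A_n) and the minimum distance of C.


Weight distribution: A_0 = 1, A_2 = 4, A_4 = 3. Minimum distance d = 2.

Enumerate all 2^3 = 8 messages m ∈ F_2^3.
For each, compute codeword c = mG in F_2^5, then tally its weight.
  m = 000 → c = 00000, weight = 0.
  m = 100 → c = 01010, weight = 2.
  m = 010 → c = 00110, weight = 2.
  m = 110 → c = 01100, weight = 2.
  m = 001 → c = 11101, weight = 4.
  m = 101 → c = 10111, weight = 4.
  m = 011 → c = 11011, weight = 4.
  m = 111 → c = 10001, weight = 2.
Tally weights:
  weight 0: 1 codewords.
  weight 2: 4 codewords.
  weight 4: 3 codewords.
Minimum distance d = smallest w > 0 with A_w > 0 = 2.
Sanity: Σ A_w = 8 = 2^3 = 8 ✓.


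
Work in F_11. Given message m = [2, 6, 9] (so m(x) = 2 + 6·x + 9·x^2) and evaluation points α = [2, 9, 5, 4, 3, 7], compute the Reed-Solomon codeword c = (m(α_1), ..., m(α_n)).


c = [6, 4, 4, 5, 2, 1]

Message polynomial: m(x) = 2 + 6·x + 9·x^2 (mod 11).
For each evaluation point α_i, compute m(α_i) mod 11:
  α_1 = 2: Horner steps 9 → 2 → 6, so m(2) = 6.
  α_2 = 9: Horner steps 9 → 10 → 4, so m(9) = 4.
  α_3 = 5: Horner steps 9 → 7 → 4, so m(5) = 4.
  α_4 = 4: Horner steps 9 → 9 → 5, so m(4) = 5.
  α_5 = 3: Horner steps 9 → 0 → 2, so m(3) = 2.
  α_6 = 7: Horner steps 9 → 3 → 1, so m(7) = 1.
Codeword c = [6, 4, 4, 5, 2, 1] ∈ F_11^6.


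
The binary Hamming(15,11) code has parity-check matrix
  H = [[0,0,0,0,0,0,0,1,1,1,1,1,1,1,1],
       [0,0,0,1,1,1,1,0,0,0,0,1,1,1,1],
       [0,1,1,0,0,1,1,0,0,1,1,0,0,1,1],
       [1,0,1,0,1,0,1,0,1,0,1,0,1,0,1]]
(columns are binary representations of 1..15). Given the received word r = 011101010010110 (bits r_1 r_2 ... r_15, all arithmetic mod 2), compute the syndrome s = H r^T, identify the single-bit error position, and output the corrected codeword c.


s = (0, 0, 1, 1)^T, error position = 3, corrected codeword c = 010101010010110

Compute s = H r^T mod 2 one row at a time:
  s_1 = 1 + 0 + 0 + 1 + 0 + 1 + 1 + 0 = 4 ≡ 0 (mod 2).
  s_2 = 1 + 0 + 1 + 0 + 0 + 1 + 1 + 0 = 4 ≡ 0 (mod 2).
  s_3 = 1 + 1 + 1 + 0 + 0 + 1 + 1 + 0 = 5 ≡ 1 (mod 2).
  s_4 = 0 + 1 + 0 + 0 + 0 + 1 + 1 + 0 = 3 ≡ 1 (mod 2).
s = (0, 0, 1, 1)^T — this equals column 3 of H (binary 0011), so error is at position 3.
Correct: flip bit 3 of r = 011101010010110 to get c = 010101010010110.


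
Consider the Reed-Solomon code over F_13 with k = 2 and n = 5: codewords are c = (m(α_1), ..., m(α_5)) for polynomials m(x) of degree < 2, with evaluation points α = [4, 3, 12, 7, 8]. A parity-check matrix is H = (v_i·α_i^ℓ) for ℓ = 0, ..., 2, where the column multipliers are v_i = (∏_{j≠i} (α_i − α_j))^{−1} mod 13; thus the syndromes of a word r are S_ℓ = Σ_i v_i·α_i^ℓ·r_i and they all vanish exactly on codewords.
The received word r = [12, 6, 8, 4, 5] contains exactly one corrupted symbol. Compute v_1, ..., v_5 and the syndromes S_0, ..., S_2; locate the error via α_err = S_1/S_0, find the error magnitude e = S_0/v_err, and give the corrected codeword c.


S = (9, 7, 4), error at position 5, error magnitude e = 8, c = [12, 6, 8, 4, 10].

Step 1: column multipliers v_i = (∏_{j≠i}(α_i − α_j))^{−1} mod 13.
  i = 1 (α = 4): (4−3)(4−12)(4−7)(4−8) = 1·(−8)·(−3)·(−4) = −96 ≡ 8, so v_1 = 8^{−1} = 5 (mod 13).
  i = 2 (α = 3): (3−4)(3−12)(3−7)(3−8) = (−1)·(−9)·(−4)·(−5) = 180 ≡ 11, so v_2 = 11^{−1} = 6 (mod 13).
  i = 3 (α = 12): (12−4)(12−3)(12−7)(12−8) = 8·9·5·4 = 1440 ≡ 10, so v_3 = 10^{−1} = 4 (mod 13).
  i = 4 (α = 7): (7−4)(7−3)(7−12)(7−8) = 3·4·(−5)·(−1) = 60 ≡ 8, so v_4 = 8^{−1} = 5 (mod 13).
  i = 5 (α = 8): (8−4)(8−3)(8−12)(8−7) = 4·5·(−4)·1 = −80 ≡ 11, so v_5 = 11^{−1} = 6 (mod 13).
  v = [5, 6, 4, 5, 6].
Step 2: syndromes of r = [12, 6, 8, 4, 5] (all sums mod 13).
  S_0 = Σ v_i r_i = 5·12 + 6·6 + 4·8 + 5·4 + 6·5 = 178 ≡ 9.
  S_1 = Σ v_i α_i r_i = 5·4·12 + 6·3·6 + 4·12·8 + 5·7·4 + 6·8·5 = 1112 ≡ 7.
  α_i^2 mod 13 = [3, 9, 1, 10, 12].
  S_2 = Σ v_i α_i^2 r_i = 5·3·12 + 6·9·6 + 4·1·8 + 5·10·4 + 6·12·5 = 1096 ≡ 4.
  S = (9, 7, 4) ≠ 0, so r is not a codeword (an error is present).
Step 3: locate the error. For a single error e at position i, S_ℓ = v_i·e·α_i^ℓ, so α_err = S_1/S_0.
  S_0^{−1} = 9^{−1} = 3 (mod 13), so α_err = 7·3 = 21 ≡ 8 = α_5. Error position i = 5.
  Consistency check: S_2/S_1 = 4·2 = 8 ≡ 8 = α_err ✓ (single-error assumption holds).
Step 4: error magnitude e = S_0/v_5 = S_0·∏_{j≠5}(α_5 − α_j) = 9·11 = 99 ≡ 8 (mod 13).
Step 5: correct position 5: c_5 = r_5 − e = 5 − 8 ≡ 10 (mod 13). Hence c = [12, 6, 8, 4, 10].
  Check: interpolating c through the α_i gives m(x) = 1 + 6·x (degree < 2) with m(α_i) = c_i for every i, so c is indeed a codeword.


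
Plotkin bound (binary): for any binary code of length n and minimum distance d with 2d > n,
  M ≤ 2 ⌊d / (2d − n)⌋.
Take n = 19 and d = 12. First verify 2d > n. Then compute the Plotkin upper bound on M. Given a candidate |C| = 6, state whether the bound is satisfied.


Plotkin bound M ≤ 4; given |C| = 6 > bound (violated).

Check applicability: 2d = 24, n = 19.
2d − n = 5 > 0, so Plotkin applies.
Compute d/(2d−n) = 12/5 ≈ 2.4000.
⌊d/(2d−n)⌋ = 2.
Plotkin bound: M ≤ 2·2 = 4.
Given |C| = 6, check: VIOLATED.
This |C| is above the Plotkin bound, so no binary code with n = 19, d = 12 and 6 codewords exists.


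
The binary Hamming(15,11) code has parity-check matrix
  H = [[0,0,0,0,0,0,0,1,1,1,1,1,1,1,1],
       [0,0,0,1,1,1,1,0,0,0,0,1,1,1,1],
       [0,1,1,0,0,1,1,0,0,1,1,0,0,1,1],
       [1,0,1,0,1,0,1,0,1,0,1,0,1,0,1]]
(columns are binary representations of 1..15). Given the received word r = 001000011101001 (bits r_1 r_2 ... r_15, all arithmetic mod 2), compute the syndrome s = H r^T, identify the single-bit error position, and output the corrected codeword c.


s = (1, 0, 1, 1)^T, error position = 11, corrected codeword c = 001000011111001

Compute s = H r^T mod 2 one row at a time:
  s_1 = 1 + 1 + 1 + 0 + 1 + 0 + 0 + 1 = 5 ≡ 1 (mod 2).
  s_2 = 0 + 0 + 0 + 0 + 1 + 0 + 0 + 1 = 2 ≡ 0 (mod 2).
  s_3 = 0 + 1 + 0 + 0 + 1 + 0 + 0 + 1 = 3 ≡ 1 (mod 2).
  s_4 = 0 + 1 + 0 + 0 + 1 + 0 + 0 + 1 = 3 ≡ 1 (mod 2).
s = (1, 0, 1, 1)^T — this equals column 11 of H (binary 1011), so error is at position 11.
Correct: flip bit 11 of r = 001000011101001 to get c = 001000011111001.


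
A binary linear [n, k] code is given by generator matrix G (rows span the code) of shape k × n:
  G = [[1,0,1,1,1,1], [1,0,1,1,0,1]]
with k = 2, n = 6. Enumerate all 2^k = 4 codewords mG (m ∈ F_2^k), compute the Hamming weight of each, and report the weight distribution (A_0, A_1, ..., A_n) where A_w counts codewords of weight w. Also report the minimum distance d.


Weight distribution: A_0 = 1, A_1 = 1, A_4 = 1, A_5 = 1. Minimum distance d = 1.

Enumerate all 2^2 = 4 messages m ∈ F_2^2.
For each, compute codeword c = mG in F_2^6, then tally its weight.
  m = 00 → c = 000000, weight = 0.
  m = 10 → c = 101111, weight = 5.
  m = 01 → c = 101101, weight = 4.
  m = 11 → c = 000010, weight = 1.
Tally weights:
  weight 0: 1 codewords.
  weight 1: 1 codewords.
  weight 4: 1 codewords.
  weight 5: 1 codewords.
Minimum distance d = smallest w > 0 with A_w > 0 = 1.
Sanity: Σ A_w = 4 = 2^2 = 4 ✓.


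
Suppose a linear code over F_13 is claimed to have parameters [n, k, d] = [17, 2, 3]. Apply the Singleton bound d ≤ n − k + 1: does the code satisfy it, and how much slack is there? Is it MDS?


Singleton RHS = n − k + 1 = 16, slack = 13, bound satisfied, not MDS.

Singleton bound: d ≤ n − k + 1.
Here n = 17, k = 2, so n − k + 1 = 16.
Given d = 3, check d ≤ 16: YES.
Slack = (n − k + 1) − d = 13.
The code is NOT MDS (slack = 13 > 0).
Description: the claimed parameters are [17, 2, 3]_13; such a code would be non-MDS.


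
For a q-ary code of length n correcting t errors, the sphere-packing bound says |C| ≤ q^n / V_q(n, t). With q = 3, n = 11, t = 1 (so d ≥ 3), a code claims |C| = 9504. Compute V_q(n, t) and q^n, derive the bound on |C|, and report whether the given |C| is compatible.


V_q(n, t) = 23, q^n = 177147, Hamming bound = 7702, |C| = 9504 > bound (violated).

Step 1: Compute V_q(n, t) = Σ_{j=0}^1 C(n, j) (q−1)^j.
  j = 0: C(11,0)·(2)^0 = 1·1 = 1.
  j = 1: C(11,1)·(2)^1 = 11·2 = 22.
  V_q(n, t) = 1 + 22 = 23.
Step 2: q^n = 3^11 = 177147.
Step 3: Hamming bound ⌊q^n / V_q(n,t)⌋ = ⌊177147/23⌋ = 7702.
Step 4: Compare |C| = 9504 to 7702: violated.
The claimed |C| lies above the Hamming bound, so no 3-ary code of length 11 with d ≥ 3 can have 9504 codewords.


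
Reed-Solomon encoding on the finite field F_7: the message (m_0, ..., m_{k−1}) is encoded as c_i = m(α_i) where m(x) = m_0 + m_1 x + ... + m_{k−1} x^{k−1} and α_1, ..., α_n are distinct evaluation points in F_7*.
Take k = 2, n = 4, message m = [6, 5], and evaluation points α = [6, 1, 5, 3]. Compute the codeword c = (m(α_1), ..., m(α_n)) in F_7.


c = [1, 4, 3, 0]

Message polynomial: m(x) = 6 + 5·x (mod 7).
For each evaluation point α_i, compute m(α_i) mod 7:
  α_1 = 6: Horner steps 5 → 1, so m(6) = 1.
  α_2 = 1: Horner steps 5 → 4, so m(1) = 4.
  α_3 = 5: Horner steps 5 → 3, so m(5) = 3.
  α_4 = 3: Horner steps 5 → 0, so m(3) = 0.
Codeword c = [1, 4, 3, 0] ∈ F_7^4.


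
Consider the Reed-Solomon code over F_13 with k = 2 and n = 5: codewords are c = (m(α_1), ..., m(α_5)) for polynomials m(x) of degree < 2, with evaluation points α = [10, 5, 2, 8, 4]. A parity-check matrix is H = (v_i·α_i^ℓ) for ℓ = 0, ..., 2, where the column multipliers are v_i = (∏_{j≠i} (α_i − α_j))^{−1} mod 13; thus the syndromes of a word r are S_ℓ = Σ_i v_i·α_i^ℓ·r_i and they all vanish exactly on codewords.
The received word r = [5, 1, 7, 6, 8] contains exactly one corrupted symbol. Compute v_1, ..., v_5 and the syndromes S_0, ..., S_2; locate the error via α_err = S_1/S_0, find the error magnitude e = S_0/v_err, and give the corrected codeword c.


S = (12, 11, 9), error at position 3, error magnitude e = 11, c = [5, 1, 9, 6, 8].

Step 1: column multipliers v_i = (∏_{j≠i}(α_i − α_j))^{−1} mod 13.
  i = 1 (α = 10): (10−5)(10−2)(10−8)(10−4) = 5·8·2·6 = 480 ≡ 12, so v_1 = 12^{−1} = 12 (mod 13).
  i = 2 (α = 5): (5−10)(5−2)(5−8)(5−4) = (−5)·3·(−3)·1 = 45 ≡ 6, so v_2 = 6^{−1} = 11 (mod 13).
  i = 3 (α = 2): (2−10)(2−5)(2−8)(2−4) = (−8)·(−3)·(−6)·(−2) = 288 ≡ 2, so v_3 = 2^{−1} = 7 (mod 13).
  i = 4 (α = 8): (8−10)(8−5)(8−2)(8−4) = (−2)·3·6·4 = −144 ≡ 12, so v_4 = 12^{−1} = 12 (mod 13).
  i = 5 (α = 4): (4−10)(4−5)(4−2)(4−8) = (−6)·(−1)·2·(−4) = −48 ≡ 4, so v_5 = 4^{−1} = 10 (mod 13).
  v = [12, 11, 7, 12, 10].
Step 2: syndromes of r = [5, 1, 7, 6, 8] (all sums mod 13).
  S_0 = Σ v_i r_i = 12·5 + 11·1 + 7·7 + 12·6 + 10·8 = 272 ≡ 12.
  S_1 = Σ v_i α_i r_i = 12·10·5 + 11·5·1 + 7·2·7 + 12·8·6 + 10·4·8 = 1649 ≡ 11.
  α_i^2 mod 13 = [9, 12, 4, 12, 3].
  S_2 = Σ v_i α_i^2 r_i = 12·9·5 + 11·12·1 + 7·4·7 + 12·12·6 + 10·3·8 = 1972 ≡ 9.
  S = (12, 11, 9) ≠ 0, so r is not a codeword (an error is present).
Step 3: locate the error. For a single error e at position i, S_ℓ = v_i·e·α_i^ℓ, so α_err = S_1/S_0.
  S_0^{−1} = 12^{−1} = 12 (mod 13), so α_err = 11·12 = 132 ≡ 2 = α_3. Error position i = 3.
  Consistency check: S_2/S_1 = 9·6 = 54 ≡ 2 = α_err ✓ (single-error assumption holds).
Step 4: error magnitude e = S_0/v_3 = S_0·∏_{j≠3}(α_3 − α_j) = 12·2 = 24 ≡ 11 (mod 13).
Step 5: correct position 3: c_3 = r_3 − e = 7 − 11 ≡ 9 (mod 13). Hence c = [5, 1, 9, 6, 8].
  Check: interpolating c through the α_i gives m(x) = 10 + 6·x (degree < 2) with m(α_i) = c_i for every i, so c is indeed a codeword.


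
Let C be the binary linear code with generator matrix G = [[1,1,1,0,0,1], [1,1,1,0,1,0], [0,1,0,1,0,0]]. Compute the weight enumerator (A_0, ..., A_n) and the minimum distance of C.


Weight distribution: A_0 = 1, A_2 = 2, A_4 = 5. Minimum distance d = 2.

Enumerate all 2^3 = 8 messages m ∈ F_2^3.
For each, compute codeword c = mG in F_2^6, then tally its weight.
  m = 000 → c = 000000, weight = 0.
  m = 100 → c = 111001, weight = 4.
  m = 010 → c = 111010, weight = 4.
  m = 110 → c = 000011, weight = 2.
  m = 001 → c = 010100, weight = 2.
  m = 101 → c = 101101, weight = 4.
  m = 011 → c = 101110, weight = 4.
  m = 111 → c = 010111, weight = 4.
Tally weights:
  weight 0: 1 codewords.
  weight 2: 2 codewords.
  weight 4: 5 codewords.
Minimum distance d = smallest w > 0 with A_w > 0 = 2.
Sanity: Σ A_w = 8 = 2^3 = 8 ✓.


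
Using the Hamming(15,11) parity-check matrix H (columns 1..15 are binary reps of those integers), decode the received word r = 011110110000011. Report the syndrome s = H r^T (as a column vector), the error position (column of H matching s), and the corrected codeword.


s = (1, 1, 1, 0)^T, error position = 14, corrected codeword c = 011110110000001

Compute s = H r^T mod 2 one row at a time:
  s_1 = 1 + 0 + 0 + 0 + 0 + 0 + 1 + 1 = 3 ≡ 1 (mod 2).
  s_2 = 1 + 1 + 0 + 1 + 0 + 0 + 1 + 1 = 5 ≡ 1 (mod 2).
  s_3 = 1 + 1 + 0 + 1 + 0 + 0 + 1 + 1 = 5 ≡ 1 (mod 2).
  s_4 = 0 + 1 + 1 + 1 + 0 + 0 + 0 + 1 = 4 ≡ 0 (mod 2).
s = (1, 1, 1, 0)^T — this equals column 14 of H (binary 1110), so error is at position 14.
Correct: flip bit 14 of r = 011110110000011 to get c = 011110110000001.
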